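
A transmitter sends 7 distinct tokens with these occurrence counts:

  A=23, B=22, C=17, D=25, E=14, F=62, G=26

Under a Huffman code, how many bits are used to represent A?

Huffman merges, smallest pair first:
merge E(14) and C(17): 31
merge B(22) and A(23): 45
merge D(25) and G(26): 51
merge 31 and 45: 76
merge 51 and F(62): 113
merge 76 and 113: 189
A sits 3 levels below the root, so its codeword is 3 bits.

3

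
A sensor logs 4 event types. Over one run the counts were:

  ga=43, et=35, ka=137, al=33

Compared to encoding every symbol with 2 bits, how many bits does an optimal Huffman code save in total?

69

Fixed-length: 2 bits × 248 symbols = 496 bits.
Huffman merges:
merge al(33) and et(35): 68
merge ga(43) and 68: 111
merge 111 and ka(137): 248
Huffman total = 68 + 111 + 248 = 427 bits.
Saving = 496 − 427 = 69 bits.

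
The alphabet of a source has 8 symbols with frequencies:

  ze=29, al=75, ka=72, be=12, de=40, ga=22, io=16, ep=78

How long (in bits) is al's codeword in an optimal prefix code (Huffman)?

Build the tree from the bottom:
merge be(12) and io(16): 28
merge ga(22) and 28: 50
merge ze(29) and de(40): 69
merge 50 and 69: 119
merge ka(72) and al(75): 147
merge ep(78) and 119: 197
merge 147 and 197: 344
al's leaf is at depth 2, giving a 2-bit codeword.

2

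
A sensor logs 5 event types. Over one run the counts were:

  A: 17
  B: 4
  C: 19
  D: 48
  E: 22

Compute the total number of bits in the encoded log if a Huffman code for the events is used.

Greedily combine the two least-frequent nodes:
combine B(4), A(17) → 21
combine C(19), 21 → 40
combine E(22), 40 → 62
combine D(48), 62 → 110
Each symbol's bit-cost is frequency × depth; summing gives 233 bits (equivalently 21 + 40 + 62 + 110).

233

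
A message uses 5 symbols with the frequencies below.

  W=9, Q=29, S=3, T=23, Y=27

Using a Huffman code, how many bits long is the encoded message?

194

Greedily combine the two least-frequent nodes:
S(3) + W(9) → 12
12 + T(23) → 35
Y(27) + Q(29) → 56
35 + 56 → 91
Each symbol's bit-cost is frequency × depth; summing gives 194 bits (equivalently 12 + 35 + 56 + 91).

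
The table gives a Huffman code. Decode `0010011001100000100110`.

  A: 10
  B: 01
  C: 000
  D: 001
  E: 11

DDABACBDA

Read left to right; each codeword is recognised as soon as it completes (prefix code):
  001→D | 001→D | 10→A | 01→B | 10→A | 000→C | 01→B | 001→D | 10→A
Decoded message: DDABACBDA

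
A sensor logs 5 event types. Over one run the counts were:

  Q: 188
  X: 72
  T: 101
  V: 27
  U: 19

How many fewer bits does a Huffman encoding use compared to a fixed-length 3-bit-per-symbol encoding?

431

Fixed-length: 3 bits × 407 symbols = 1221 bits.
Huffman merges:
combine U(19), V(27) → 46
combine 46, X(72) → 118
combine T(101), 118 → 219
combine Q(188), 219 → 407
Huffman total = 46 + 118 + 219 + 407 = 790 bits.
Saving = 1221 − 790 = 431 bits.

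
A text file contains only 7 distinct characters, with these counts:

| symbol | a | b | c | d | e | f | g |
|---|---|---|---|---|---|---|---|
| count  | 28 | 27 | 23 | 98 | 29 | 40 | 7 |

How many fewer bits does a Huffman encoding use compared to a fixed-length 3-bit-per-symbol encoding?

111

Fixed-length: 3 bits × 252 symbols = 756 bits.
Huffman merges:
g(7) + c(23) → 30
b(27) + a(28) → 55
e(29) + 30 → 59
f(40) + 55 → 95
59 + 95 → 154
d(98) + 154 → 252
Huffman total = 30 + 55 + 59 + 95 + 154 + 252 = 645 bits.
Saving = 756 − 645 = 111 bits.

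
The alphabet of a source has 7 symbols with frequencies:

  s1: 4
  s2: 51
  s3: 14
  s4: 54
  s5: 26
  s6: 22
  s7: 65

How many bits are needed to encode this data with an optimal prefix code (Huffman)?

Build the Huffman tree bottom-up:
merge s1(4) and s3(14): 18
merge 18 and s6(22): 40
merge s5(26) and 40: 66
merge s2(51) and s4(54): 105
merge s7(65) and 66: 131
merge 105 and 131: 236
The encoded length is the sum of every internal node's weight: 18 + 40 + 66 + 105 + 131 + 236 = 596 bits.

596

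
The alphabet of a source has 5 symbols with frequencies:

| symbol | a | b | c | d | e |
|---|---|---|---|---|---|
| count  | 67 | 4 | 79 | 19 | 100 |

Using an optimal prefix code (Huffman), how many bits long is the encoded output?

Merge the two smallest weights repeatedly:
b(4) + d(19) → 23
23 + a(67) → 90
c(79) + 90 → 169
e(100) + 169 → 269
The encoded length is the sum of every internal node's weight: 23 + 90 + 169 + 269 = 551 bits.

551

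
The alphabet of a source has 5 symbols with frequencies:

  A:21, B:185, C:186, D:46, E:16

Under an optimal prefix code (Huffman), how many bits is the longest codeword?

4

Merge the two lowest-weight nodes at each step:
combine E(16), A(21) → 37
combine 37, D(46) → 83
combine 83, B(185) → 268
combine C(186), 268 → 454
Maximum depth reached is 4.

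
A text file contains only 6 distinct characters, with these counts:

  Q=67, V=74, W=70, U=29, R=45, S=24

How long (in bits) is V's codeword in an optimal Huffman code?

Build the tree from the bottom:
combine S(24), U(29) → 53
combine R(45), 53 → 98
combine Q(67), W(70) → 137
combine V(74), 98 → 172
combine 137, 172 → 309
V sits 2 levels below the root, so its codeword is 2 bits.

2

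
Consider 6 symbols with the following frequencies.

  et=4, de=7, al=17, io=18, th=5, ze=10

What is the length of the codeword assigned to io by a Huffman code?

Build the tree from the bottom:
et(4) + th(5) → 9
de(7) + 9 → 16
ze(10) + 16 → 26
al(17) + io(18) → 35
26 + 35 → 61
io's leaf is at depth 2, giving a 2-bit codeword.

2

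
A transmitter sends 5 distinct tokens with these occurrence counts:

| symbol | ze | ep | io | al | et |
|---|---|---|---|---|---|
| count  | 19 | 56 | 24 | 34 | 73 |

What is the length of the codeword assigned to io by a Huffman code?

3

Huffman merges, smallest pair first:
merge ze(19) and io(24): 43
merge al(34) and 43: 77
merge ep(56) and et(73): 129
merge 77 and 129: 206
The subtree containing io is merged 3 times, so code length = 3.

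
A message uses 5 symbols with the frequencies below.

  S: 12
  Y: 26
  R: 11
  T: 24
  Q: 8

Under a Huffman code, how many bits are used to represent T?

Huffman merges, smallest pair first:
merge Q(8) and R(11): 19
merge S(12) and 19: 31
merge T(24) and Y(26): 50
merge 31 and 50: 81
T sits 2 levels below the root, so its codeword is 2 bits.

2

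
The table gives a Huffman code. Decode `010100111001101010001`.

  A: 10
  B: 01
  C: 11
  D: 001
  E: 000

Read left to right; each codeword is recognised as soon as it completes (prefix code):
  01→B | 01→B | 001→D | 11→C | 001→D | 10→A | 10→A | 10→A | 001→D
Decoded message: BBDCDAAAD

BBDCDAAAD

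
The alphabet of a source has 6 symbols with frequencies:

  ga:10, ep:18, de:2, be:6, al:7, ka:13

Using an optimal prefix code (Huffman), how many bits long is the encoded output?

Merge the two smallest weights repeatedly:
de(2) + be(6) → 8
al(7) + 8 → 15
ga(10) + ka(13) → 23
15 + ep(18) → 33
23 + 33 → 56
The encoded length is the sum of every internal node's weight: 8 + 15 + 23 + 33 + 56 = 135 bits.

135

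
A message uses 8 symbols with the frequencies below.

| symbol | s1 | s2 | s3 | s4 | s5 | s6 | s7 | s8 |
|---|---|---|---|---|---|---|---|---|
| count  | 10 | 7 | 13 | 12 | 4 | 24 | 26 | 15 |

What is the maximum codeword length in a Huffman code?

Merge the two lowest-weight nodes at each step:
merge s5(4) and s2(7): 11
merge s1(10) and 11: 21
merge s4(12) and s3(13): 25
merge s8(15) and 21: 36
merge s6(24) and 25: 49
merge s7(26) and 36: 62
merge 49 and 62: 111
The rarest symbols sit at the bottom; the longest codeword is 5 bits.

5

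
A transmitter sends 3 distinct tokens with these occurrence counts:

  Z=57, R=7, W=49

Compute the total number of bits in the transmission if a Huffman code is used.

Build the Huffman tree bottom-up:
combine R(7), W(49) → 56
combine 56, Z(57) → 113
Each symbol's bit-cost is frequency × depth; summing gives 169 bits (equivalently 56 + 113).

169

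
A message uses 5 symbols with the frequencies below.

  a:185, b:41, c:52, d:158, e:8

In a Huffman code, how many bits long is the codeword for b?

4

Build the tree from the bottom:
combine e(8), b(41) → 49
combine 49, c(52) → 101
combine 101, d(158) → 259
combine a(185), 259 → 444
b's leaf is at depth 4, giving a 4-bit codeword.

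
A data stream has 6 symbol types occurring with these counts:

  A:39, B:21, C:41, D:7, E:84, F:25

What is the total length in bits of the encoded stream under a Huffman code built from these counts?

511

Build the Huffman tree bottom-up:
combine D(7), B(21) → 28
combine F(25), 28 → 53
combine A(39), C(41) → 80
combine 53, 80 → 133
combine E(84), 133 → 217
The encoded length is the sum of every internal node's weight: 28 + 53 + 80 + 133 + 217 = 511 bits.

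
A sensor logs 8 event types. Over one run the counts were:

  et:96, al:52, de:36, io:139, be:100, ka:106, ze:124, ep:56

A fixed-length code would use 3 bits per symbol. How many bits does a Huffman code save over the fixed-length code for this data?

Fixed-length: 3 bits × 709 symbols = 2127 bits.
Huffman merges:
merge de(36) and al(52): 88
merge ep(56) and 88: 144
merge et(96) and be(100): 196
merge ka(106) and ze(124): 230
merge io(139) and 144: 283
merge 196 and 230: 426
merge 283 and 426: 709
Huffman total = 88 + 144 + 196 + 230 + 283 + 426 + 709 = 2076 bits.
Saving = 2127 − 2076 = 51 bits.

51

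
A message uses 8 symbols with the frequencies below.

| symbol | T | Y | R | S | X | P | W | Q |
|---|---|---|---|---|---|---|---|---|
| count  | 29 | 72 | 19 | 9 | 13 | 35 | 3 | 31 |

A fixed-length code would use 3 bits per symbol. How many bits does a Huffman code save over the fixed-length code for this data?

70

Fixed-length: 3 bits × 211 symbols = 633 bits.
Huffman merges:
merge W(3) and S(9): 12
merge 12 and X(13): 25
merge R(19) and 25: 44
merge T(29) and Q(31): 60
merge P(35) and 44: 79
merge 60 and Y(72): 132
merge 79 and 132: 211
Huffman total = 12 + 25 + 44 + 60 + 79 + 132 + 211 = 563 bits.
Saving = 633 − 563 = 70 bits.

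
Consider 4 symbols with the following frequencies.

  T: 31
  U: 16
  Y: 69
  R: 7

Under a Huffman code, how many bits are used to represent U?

Huffman merges, smallest pair first:
R(7) + U(16) → 23
23 + T(31) → 54
54 + Y(69) → 123
The subtree containing U is merged 3 times, so code length = 3.

3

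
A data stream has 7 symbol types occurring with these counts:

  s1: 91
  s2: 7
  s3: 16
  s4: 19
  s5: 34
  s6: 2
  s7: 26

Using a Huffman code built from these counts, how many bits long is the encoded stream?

Build the Huffman tree bottom-up:
combine s6(2), s2(7) → 9
combine 9, s3(16) → 25
combine s4(19), 25 → 44
combine s7(26), s5(34) → 60
combine 44, 60 → 104
combine s1(91), 104 → 195
The encoded length is the sum of every internal node's weight: 9 + 25 + 44 + 60 + 104 + 195 = 437 bits.

437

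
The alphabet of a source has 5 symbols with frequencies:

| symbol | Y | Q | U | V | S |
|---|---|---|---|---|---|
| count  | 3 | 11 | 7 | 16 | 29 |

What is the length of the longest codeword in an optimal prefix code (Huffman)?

4

Merge the two lowest-weight nodes at each step:
Y(3) + U(7) → 10
10 + Q(11) → 21
V(16) + 21 → 37
S(29) + 37 → 66
The first pair merged (Y, U) ends up deepest, at depth 4.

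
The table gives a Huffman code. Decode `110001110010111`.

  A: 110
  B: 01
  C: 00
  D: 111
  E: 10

Read left to right; each codeword is recognised as soon as it completes (prefix code):
  110→A | 00→C | 111→D | 00→C | 10→E | 111→D
Decoded message: ACDCED

ACDCED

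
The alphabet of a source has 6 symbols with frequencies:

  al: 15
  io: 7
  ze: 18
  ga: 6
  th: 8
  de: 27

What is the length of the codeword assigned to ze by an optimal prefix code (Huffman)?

Huffman merges, smallest pair first:
merge ga(6) and io(7): 13
merge th(8) and 13: 21
merge al(15) and ze(18): 33
merge 21 and de(27): 48
merge 33 and 48: 81
ze sits 2 levels below the root, so its codeword is 2 bits.

2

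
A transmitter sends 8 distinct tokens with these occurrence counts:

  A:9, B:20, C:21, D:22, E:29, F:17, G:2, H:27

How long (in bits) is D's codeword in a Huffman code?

Build the tree from the bottom:
G(2) + A(9) → 11
11 + F(17) → 28
B(20) + C(21) → 41
D(22) + H(27) → 49
28 + E(29) → 57
41 + 49 → 90
57 + 90 → 147
D sits 3 levels below the root, so its codeword is 3 bits.

3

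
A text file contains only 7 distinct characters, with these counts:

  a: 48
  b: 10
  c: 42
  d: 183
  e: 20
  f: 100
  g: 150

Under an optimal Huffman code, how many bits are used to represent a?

Repeatedly merge the two smallest:
b(10) + e(20) → 30
30 + c(42) → 72
a(48) + 72 → 120
f(100) + 120 → 220
g(150) + d(183) → 333
220 + 333 → 553
a's leaf is at depth 3, giving a 3-bit codeword.

3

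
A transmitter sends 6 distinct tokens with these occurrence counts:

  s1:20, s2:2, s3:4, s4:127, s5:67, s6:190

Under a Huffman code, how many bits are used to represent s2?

Repeatedly merge the two smallest:
s2(2) + s3(4) → 6
6 + s1(20) → 26
26 + s5(67) → 93
93 + s4(127) → 220
s6(190) + 220 → 410
The subtree containing s2 is merged 5 times, so code length = 5.

5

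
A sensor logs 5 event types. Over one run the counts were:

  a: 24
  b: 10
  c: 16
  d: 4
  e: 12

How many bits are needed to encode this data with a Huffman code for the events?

146

Merge the two smallest weights repeatedly:
merge d(4) and b(10): 14
merge e(12) and 14: 26
merge c(16) and a(24): 40
merge 26 and 40: 66
The encoded length is the sum of every internal node's weight: 14 + 26 + 40 + 66 = 146 bits.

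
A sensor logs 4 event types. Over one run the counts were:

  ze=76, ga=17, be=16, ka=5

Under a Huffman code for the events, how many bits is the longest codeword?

3

Merge the two lowest-weight nodes at each step:
combine ka(5), be(16) → 21
combine ga(17), 21 → 38
combine 38, ze(76) → 114
The first pair merged (ka, be) ends up deepest, at depth 3.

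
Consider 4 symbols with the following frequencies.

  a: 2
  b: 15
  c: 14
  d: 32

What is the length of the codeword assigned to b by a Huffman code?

2

Repeatedly merge the two smallest:
merge a(2) and c(14): 16
merge b(15) and 16: 31
merge 31 and d(32): 63
b sits 2 levels below the root, so its codeword is 2 bits.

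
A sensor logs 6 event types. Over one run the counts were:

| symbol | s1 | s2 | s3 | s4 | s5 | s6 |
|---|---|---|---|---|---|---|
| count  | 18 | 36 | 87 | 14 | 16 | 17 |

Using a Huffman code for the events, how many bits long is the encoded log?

419

Build the Huffman tree bottom-up:
combine s4(14), s5(16) → 30
combine s6(17), s1(18) → 35
combine 30, 35 → 65
combine s2(36), 65 → 101
combine s3(87), 101 → 188
Total encoded bits = sum of merged weights = 30 + 35 + 65 + 101 + 188 = 419.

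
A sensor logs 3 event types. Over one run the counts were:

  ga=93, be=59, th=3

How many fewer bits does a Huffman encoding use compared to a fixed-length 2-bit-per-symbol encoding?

93

Fixed-length: 2 bits × 155 symbols = 310 bits.
Huffman merges:
combine th(3), be(59) → 62
combine 62, ga(93) → 155
Huffman total = 62 + 155 = 217 bits.
Saving = 310 − 217 = 93 bits.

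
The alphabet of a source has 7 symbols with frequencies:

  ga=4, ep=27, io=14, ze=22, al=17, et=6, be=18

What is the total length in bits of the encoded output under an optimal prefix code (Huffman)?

285

Build the Huffman tree bottom-up:
combine ga(4), et(6) → 10
combine 10, io(14) → 24
combine al(17), be(18) → 35
combine ze(22), 24 → 46
combine ep(27), 35 → 62
combine 46, 62 → 108
Total encoded bits = sum of merged weights = 10 + 24 + 35 + 46 + 62 + 108 = 285.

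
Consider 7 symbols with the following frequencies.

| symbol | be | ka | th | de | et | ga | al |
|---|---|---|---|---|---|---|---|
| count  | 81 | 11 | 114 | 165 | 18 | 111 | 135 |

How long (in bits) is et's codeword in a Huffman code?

Build the tree from the bottom:
combine ka(11), et(18) → 29
combine 29, be(81) → 110
combine 110, ga(111) → 221
combine th(114), al(135) → 249
combine de(165), 221 → 386
combine 249, 386 → 635
The subtree containing et is merged 5 times, so code length = 5.

5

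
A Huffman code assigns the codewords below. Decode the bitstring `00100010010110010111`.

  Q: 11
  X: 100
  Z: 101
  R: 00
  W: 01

Read left to right; each codeword is recognised as soon as it completes (prefix code):
  00→R | 100→X | 01→W | 00→R | 101→Z | 100→X | 101→Z | 11→Q
Decoded message: RXWRZXZQ

RXWRZXZQ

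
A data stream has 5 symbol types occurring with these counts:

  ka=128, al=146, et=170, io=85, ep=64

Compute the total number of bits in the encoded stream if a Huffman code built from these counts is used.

Build the Huffman tree bottom-up:
merge ep(64) and io(85): 149
merge ka(128) and al(146): 274
merge 149 and et(170): 319
merge 274 and 319: 593
Each symbol's bit-cost is frequency × depth; summing gives 1335 bits (equivalently 149 + 274 + 319 + 593).

1335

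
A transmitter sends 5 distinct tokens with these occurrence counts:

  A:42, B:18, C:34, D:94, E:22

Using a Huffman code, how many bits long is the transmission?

Greedily combine the two least-frequent nodes:
merge B(18) and E(22): 40
merge C(34) and 40: 74
merge A(42) and 74: 116
merge D(94) and 116: 210
Total encoded bits = sum of merged weights = 40 + 74 + 116 + 210 = 440.

440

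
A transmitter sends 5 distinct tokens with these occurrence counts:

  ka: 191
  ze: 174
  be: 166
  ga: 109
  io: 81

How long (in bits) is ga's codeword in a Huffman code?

Repeatedly merge the two smallest:
merge io(81) and ga(109): 190
merge be(166) and ze(174): 340
merge 190 and ka(191): 381
merge 340 and 381: 721
The subtree containing ga is merged 3 times, so code length = 3.

3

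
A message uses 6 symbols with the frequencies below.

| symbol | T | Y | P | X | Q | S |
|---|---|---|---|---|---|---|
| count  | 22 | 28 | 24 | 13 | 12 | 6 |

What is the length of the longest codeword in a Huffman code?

4

Merge the two lowest-weight nodes at each step:
merge S(6) and Q(12): 18
merge X(13) and 18: 31
merge T(22) and P(24): 46
merge Y(28) and 31: 59
merge 46 and 59: 105
The first pair merged (S, Q) ends up deepest, at depth 4.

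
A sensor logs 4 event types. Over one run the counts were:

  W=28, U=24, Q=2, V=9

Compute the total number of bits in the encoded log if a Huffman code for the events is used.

Build the Huffman tree bottom-up:
Q(2) + V(9) → 11
11 + U(24) → 35
W(28) + 35 → 63
The encoded length is the sum of every internal node's weight: 11 + 35 + 63 = 109 bits.

109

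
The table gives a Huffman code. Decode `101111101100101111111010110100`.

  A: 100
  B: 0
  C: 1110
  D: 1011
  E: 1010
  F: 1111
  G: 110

DCGBDFEGA

Read left to right; each codeword is recognised as soon as it completes (prefix code):
  1011→D | 1110→C | 110→G | 0→B | 1011→D | 1111→F | 1010→E | 110→G | 100→A
Decoded message: DCGBDFEGA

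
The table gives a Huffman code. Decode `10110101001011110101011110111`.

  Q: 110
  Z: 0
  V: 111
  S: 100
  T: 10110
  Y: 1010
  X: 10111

Read left to right; each codeword is recognised as soon as it completes (prefix code):
  10110→T | 1010→Y | 0→Z | 10111→X | 1010→Y | 10111→X | 10111→X
Decoded message: TYZXYXX

TYZXYXX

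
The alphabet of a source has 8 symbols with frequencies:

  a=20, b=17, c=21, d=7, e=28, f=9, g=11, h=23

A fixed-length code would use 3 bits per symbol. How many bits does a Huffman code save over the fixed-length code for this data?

12

Fixed-length: 3 bits × 136 symbols = 408 bits.
Huffman merges:
merge d(7) and f(9): 16
merge g(11) and 16: 27
merge b(17) and a(20): 37
merge c(21) and h(23): 44
merge 27 and e(28): 55
merge 37 and 44: 81
merge 55 and 81: 136
Huffman total = 16 + 27 + 37 + 44 + 55 + 81 + 136 = 396 bits.
Saving = 408 − 396 = 12 bits.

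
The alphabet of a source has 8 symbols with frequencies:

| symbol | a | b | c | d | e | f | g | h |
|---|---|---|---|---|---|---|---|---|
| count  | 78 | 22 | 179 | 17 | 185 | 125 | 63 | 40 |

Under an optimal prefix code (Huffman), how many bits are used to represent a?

3

Repeatedly merge the two smallest:
d(17) + b(22) → 39
39 + h(40) → 79
g(63) + a(78) → 141
79 + f(125) → 204
141 + c(179) → 320
e(185) + 204 → 389
320 + 389 → 709
a sits 3 levels below the root, so its codeword is 3 bits.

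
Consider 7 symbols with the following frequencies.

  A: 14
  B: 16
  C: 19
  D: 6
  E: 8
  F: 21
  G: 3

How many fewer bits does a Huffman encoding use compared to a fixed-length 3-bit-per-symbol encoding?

31

Fixed-length: 3 bits × 87 symbols = 261 bits.
Huffman merges:
combine G(3), D(6) → 9
combine E(8), 9 → 17
combine A(14), B(16) → 30
combine 17, C(19) → 36
combine F(21), 30 → 51
combine 36, 51 → 87
Huffman total = 9 + 17 + 30 + 36 + 51 + 87 = 230 bits.
Saving = 261 − 230 = 31 bits.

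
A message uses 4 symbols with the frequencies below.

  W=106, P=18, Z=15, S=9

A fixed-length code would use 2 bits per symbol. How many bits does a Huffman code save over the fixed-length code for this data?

82

Fixed-length: 2 bits × 148 symbols = 296 bits.
Huffman merges:
S(9) + Z(15) → 24
P(18) + 24 → 42
42 + W(106) → 148
Huffman total = 24 + 42 + 148 = 214 bits.
Saving = 296 − 214 = 82 bits.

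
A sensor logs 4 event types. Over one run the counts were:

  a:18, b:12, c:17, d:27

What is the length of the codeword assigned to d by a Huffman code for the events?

2

Huffman merges, smallest pair first:
b(12) + c(17) → 29
a(18) + d(27) → 45
29 + 45 → 74
The subtree containing d is merged 2 times, so code length = 2.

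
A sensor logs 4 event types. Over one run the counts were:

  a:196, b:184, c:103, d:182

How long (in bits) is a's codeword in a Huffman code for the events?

2

Build the tree from the bottom:
merge c(103) and d(182): 285
merge b(184) and a(196): 380
merge 285 and 380: 665
a sits 2 levels below the root, so its codeword is 2 bits.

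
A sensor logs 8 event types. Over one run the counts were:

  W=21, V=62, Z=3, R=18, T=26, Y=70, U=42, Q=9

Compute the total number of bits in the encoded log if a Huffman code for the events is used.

Build the Huffman tree bottom-up:
combine Z(3), Q(9) → 12
combine 12, R(18) → 30
combine W(21), T(26) → 47
combine 30, U(42) → 72
combine 47, V(62) → 109
combine Y(70), 72 → 142
combine 109, 142 → 251
Total encoded bits = sum of merged weights = 12 + 30 + 47 + 72 + 109 + 142 + 251 = 663.

663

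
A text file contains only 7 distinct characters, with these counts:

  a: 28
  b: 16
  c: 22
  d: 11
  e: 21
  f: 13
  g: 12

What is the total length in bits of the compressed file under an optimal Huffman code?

341

Greedily combine the two least-frequent nodes:
d(11) + g(12) → 23
f(13) + b(16) → 29
e(21) + c(22) → 43
23 + a(28) → 51
29 + 43 → 72
51 + 72 → 123
Each symbol's bit-cost is frequency × depth; summing gives 341 bits (equivalently 23 + 29 + 43 + 51 + 72 + 123).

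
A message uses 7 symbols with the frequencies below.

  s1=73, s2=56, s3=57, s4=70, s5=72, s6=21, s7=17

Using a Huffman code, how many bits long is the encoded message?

Build the Huffman tree bottom-up:
s7(17) + s6(21) → 38
38 + s2(56) → 94
s3(57) + s4(70) → 127
s5(72) + s1(73) → 145
94 + 127 → 221
145 + 221 → 366
The encoded length is the sum of every internal node's weight: 38 + 94 + 127 + 145 + 221 + 366 = 991 bits.

991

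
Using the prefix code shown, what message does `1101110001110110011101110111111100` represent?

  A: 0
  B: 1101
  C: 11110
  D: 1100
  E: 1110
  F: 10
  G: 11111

Read left to right; each codeword is recognised as soon as it completes (prefix code):
  1101→B | 1100→D | 0→A | 1110→E | 1100→D | 1110→E | 1110→E | 11111→G | 1100→D
Decoded message: BDAEDEEGD

BDAEDEEGD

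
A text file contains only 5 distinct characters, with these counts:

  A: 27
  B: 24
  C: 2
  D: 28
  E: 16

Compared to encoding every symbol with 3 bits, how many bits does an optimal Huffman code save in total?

Fixed-length: 3 bits × 97 symbols = 291 bits.
Huffman merges:
combine C(2), E(16) → 18
combine 18, B(24) → 42
combine A(27), D(28) → 55
combine 42, 55 → 97
Huffman total = 18 + 42 + 55 + 97 = 212 bits.
Saving = 291 − 212 = 79 bits.

79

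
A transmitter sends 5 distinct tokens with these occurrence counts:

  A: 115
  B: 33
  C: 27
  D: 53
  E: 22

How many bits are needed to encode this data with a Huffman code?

516

Build the Huffman tree bottom-up:
E(22) + C(27) → 49
B(33) + 49 → 82
D(53) + 82 → 135
A(115) + 135 → 250
Each symbol's bit-cost is frequency × depth; summing gives 516 bits (equivalently 49 + 82 + 135 + 250).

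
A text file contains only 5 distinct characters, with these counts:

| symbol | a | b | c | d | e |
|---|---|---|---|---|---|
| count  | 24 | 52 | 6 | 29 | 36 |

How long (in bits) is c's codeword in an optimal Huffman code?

3

Build the tree from the bottom:
combine c(6), a(24) → 30
combine d(29), 30 → 59
combine e(36), b(52) → 88
combine 59, 88 → 147
The subtree containing c is merged 3 times, so code length = 3.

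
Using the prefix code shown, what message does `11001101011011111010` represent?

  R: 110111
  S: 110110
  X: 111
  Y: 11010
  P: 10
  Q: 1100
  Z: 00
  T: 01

Read left to right; each codeword is recognised as soon as it completes (prefix code):
  1100→Q | 11010→Y | 110111→R | 11010→Y
Decoded message: QYRY

QYRY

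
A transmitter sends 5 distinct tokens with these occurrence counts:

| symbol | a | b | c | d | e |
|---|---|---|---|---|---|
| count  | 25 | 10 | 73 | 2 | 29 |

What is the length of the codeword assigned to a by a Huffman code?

3

Repeatedly merge the two smallest:
merge d(2) and b(10): 12
merge 12 and a(25): 37
merge e(29) and 37: 66
merge 66 and c(73): 139
a's leaf is at depth 3, giving a 3-bit codeword.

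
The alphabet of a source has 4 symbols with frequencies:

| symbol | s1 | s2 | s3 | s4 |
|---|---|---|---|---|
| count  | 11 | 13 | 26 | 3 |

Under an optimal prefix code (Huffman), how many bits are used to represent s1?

Huffman merges, smallest pair first:
s4(3) + s1(11) → 14
s2(13) + 14 → 27
s3(26) + 27 → 53
s1's leaf is at depth 3, giving a 3-bit codeword.

3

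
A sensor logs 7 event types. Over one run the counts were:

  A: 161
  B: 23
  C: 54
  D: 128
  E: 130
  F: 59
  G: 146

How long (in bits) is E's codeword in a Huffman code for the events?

Build the tree from the bottom:
B(23) + C(54) → 77
F(59) + 77 → 136
D(128) + E(130) → 258
136 + G(146) → 282
A(161) + 258 → 419
282 + 419 → 701
E's leaf is at depth 3, giving a 3-bit codeword.

3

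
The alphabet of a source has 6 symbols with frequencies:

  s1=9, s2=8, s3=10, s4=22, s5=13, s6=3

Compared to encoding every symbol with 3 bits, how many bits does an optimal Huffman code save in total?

35

Fixed-length: 3 bits × 65 symbols = 195 bits.
Huffman merges:
combine s6(3), s2(8) → 11
combine s1(9), s3(10) → 19
combine 11, s5(13) → 24
combine 19, s4(22) → 41
combine 24, 41 → 65
Huffman total = 11 + 19 + 24 + 41 + 65 = 160 bits.
Saving = 195 − 160 = 35 bits.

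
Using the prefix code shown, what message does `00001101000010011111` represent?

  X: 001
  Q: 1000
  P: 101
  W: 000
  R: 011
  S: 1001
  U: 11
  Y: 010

WRYWSUU

Read left to right; each codeword is recognised as soon as it completes (prefix code):
  000→W | 011→R | 010→Y | 000→W | 1001→S | 11→U | 11→U
Decoded message: WRYWSUU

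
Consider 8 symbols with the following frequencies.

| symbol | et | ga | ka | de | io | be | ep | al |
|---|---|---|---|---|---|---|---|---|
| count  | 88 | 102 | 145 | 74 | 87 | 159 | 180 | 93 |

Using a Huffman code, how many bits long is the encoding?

Merge the two smallest weights repeatedly:
de(74) + io(87) → 161
et(88) + al(93) → 181
ga(102) + ka(145) → 247
be(159) + 161 → 320
ep(180) + 181 → 361
247 + 320 → 567
361 + 567 → 928
Each symbol's bit-cost is frequency × depth; summing gives 2765 bits (equivalently 161 + 181 + 247 + 320 + 361 + 567 + 928).

2765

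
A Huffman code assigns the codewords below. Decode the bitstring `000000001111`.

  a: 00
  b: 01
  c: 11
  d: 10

Read left to right; each codeword is recognised as soon as it completes (prefix code):
  00→a | 00→a | 00→a | 00→a | 11→c | 11→c
Decoded message: aaaacc

aaaacc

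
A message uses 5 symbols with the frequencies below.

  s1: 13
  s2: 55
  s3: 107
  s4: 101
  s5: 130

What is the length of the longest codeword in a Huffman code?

3

Merge the two lowest-weight nodes at each step:
merge s1(13) and s2(55): 68
merge 68 and s4(101): 169
merge s3(107) and s5(130): 237
merge 169 and 237: 406
Maximum depth reached is 3.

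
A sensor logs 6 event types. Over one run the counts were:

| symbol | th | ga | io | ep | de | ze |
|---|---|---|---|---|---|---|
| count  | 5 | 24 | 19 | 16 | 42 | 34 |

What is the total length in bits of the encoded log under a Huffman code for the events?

Greedily combine the two least-frequent nodes:
merge th(5) and ep(16): 21
merge io(19) and 21: 40
merge ga(24) and ze(34): 58
merge 40 and de(42): 82
merge 58 and 82: 140
Each symbol's bit-cost is frequency × depth; summing gives 341 bits (equivalently 21 + 40 + 58 + 82 + 140).

341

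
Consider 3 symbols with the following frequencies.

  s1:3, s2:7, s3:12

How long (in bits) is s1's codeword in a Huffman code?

Repeatedly merge the two smallest:
merge s1(3) and s2(7): 10
merge 10 and s3(12): 22
The subtree containing s1 is merged 2 times, so code length = 2.

2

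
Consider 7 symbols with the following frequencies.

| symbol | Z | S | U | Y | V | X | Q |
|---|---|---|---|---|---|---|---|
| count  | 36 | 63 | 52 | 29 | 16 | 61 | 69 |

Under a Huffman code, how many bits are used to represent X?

Build the tree from the bottom:
combine V(16), Y(29) → 45
combine Z(36), 45 → 81
combine U(52), X(61) → 113
combine S(63), Q(69) → 132
combine 81, 113 → 194
combine 132, 194 → 326
The subtree containing X is merged 3 times, so code length = 3.

3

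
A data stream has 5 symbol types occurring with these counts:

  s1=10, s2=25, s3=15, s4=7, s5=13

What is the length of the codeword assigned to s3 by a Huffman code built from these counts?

2

Build the tree from the bottom:
s4(7) + s1(10) → 17
s5(13) + s3(15) → 28
17 + s2(25) → 42
28 + 42 → 70
s3's leaf is at depth 2, giving a 2-bit codeword.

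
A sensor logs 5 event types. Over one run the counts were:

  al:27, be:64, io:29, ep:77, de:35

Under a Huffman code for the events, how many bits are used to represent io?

3

Build the tree from the bottom:
merge al(27) and io(29): 56
merge de(35) and 56: 91
merge be(64) and ep(77): 141
merge 91 and 141: 232
The subtree containing io is merged 3 times, so code length = 3.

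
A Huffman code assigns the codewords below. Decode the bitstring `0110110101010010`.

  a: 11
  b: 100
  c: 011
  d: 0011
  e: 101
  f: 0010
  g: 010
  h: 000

ccgef

Read left to right; each codeword is recognised as soon as it completes (prefix code):
  011→c | 011→c | 010→g | 101→e | 0010→f
Decoded message: ccgef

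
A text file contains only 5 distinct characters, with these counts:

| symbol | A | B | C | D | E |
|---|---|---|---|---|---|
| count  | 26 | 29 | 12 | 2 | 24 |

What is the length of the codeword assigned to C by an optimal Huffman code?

Huffman merges, smallest pair first:
combine D(2), C(12) → 14
combine 14, E(24) → 38
combine A(26), B(29) → 55
combine 38, 55 → 93
C's leaf is at depth 3, giving a 3-bit codeword.

3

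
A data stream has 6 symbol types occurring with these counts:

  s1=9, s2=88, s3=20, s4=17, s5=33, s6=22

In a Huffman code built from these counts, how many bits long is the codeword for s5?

3

Huffman merges, smallest pair first:
s1(9) + s4(17) → 26
s3(20) + s6(22) → 42
26 + s5(33) → 59
42 + 59 → 101
s2(88) + 101 → 189
s5 sits 3 levels below the root, so its codeword is 3 bits.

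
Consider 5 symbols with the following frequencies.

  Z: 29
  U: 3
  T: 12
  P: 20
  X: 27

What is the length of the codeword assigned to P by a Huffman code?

Huffman merges, smallest pair first:
combine U(3), T(12) → 15
combine 15, P(20) → 35
combine X(27), Z(29) → 56
combine 35, 56 → 91
P sits 2 levels below the root, so its codeword is 2 bits.

2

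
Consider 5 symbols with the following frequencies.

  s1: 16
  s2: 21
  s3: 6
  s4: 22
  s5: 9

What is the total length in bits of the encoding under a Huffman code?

163

Greedily combine the two least-frequent nodes:
merge s3(6) and s5(9): 15
merge 15 and s1(16): 31
merge s2(21) and s4(22): 43
merge 31 and 43: 74
The encoded length is the sum of every internal node's weight: 15 + 31 + 43 + 74 = 163 bits.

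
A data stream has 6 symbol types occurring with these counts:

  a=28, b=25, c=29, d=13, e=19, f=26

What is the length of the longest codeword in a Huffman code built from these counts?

Merge the two lowest-weight nodes at each step:
merge d(13) and e(19): 32
merge b(25) and f(26): 51
merge a(28) and c(29): 57
merge 32 and 51: 83
merge 57 and 83: 140
Maximum depth reached is 3.

3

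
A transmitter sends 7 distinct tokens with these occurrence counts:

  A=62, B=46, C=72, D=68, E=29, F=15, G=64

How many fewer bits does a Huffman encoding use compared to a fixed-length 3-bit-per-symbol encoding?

96

Fixed-length: 3 bits × 356 symbols = 1068 bits.
Huffman merges:
F(15) + E(29) → 44
44 + B(46) → 90
A(62) + G(64) → 126
D(68) + C(72) → 140
90 + 126 → 216
140 + 216 → 356
Huffman total = 44 + 90 + 126 + 140 + 216 + 356 = 972 bits.
Saving = 1068 − 972 = 96 bits.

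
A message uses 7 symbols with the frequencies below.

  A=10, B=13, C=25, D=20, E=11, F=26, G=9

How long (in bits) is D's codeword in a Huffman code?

3

Build the tree from the bottom:
merge G(9) and A(10): 19
merge E(11) and B(13): 24
merge 19 and D(20): 39
merge 24 and C(25): 49
merge F(26) and 39: 65
merge 49 and 65: 114
D's leaf is at depth 3, giving a 3-bit codeword.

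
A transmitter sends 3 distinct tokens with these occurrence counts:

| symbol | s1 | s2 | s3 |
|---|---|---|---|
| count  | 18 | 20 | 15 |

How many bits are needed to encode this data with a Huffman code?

Merge the two smallest weights repeatedly:
merge s3(15) and s1(18): 33
merge s2(20) and 33: 53
Each symbol's bit-cost is frequency × depth; summing gives 86 bits (equivalently 33 + 53).

86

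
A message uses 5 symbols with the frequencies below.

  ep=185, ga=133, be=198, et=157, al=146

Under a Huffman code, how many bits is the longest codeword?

Merge the two lowest-weight nodes at each step:
merge ga(133) and al(146): 279
merge et(157) and ep(185): 342
merge be(198) and 279: 477
merge 342 and 477: 819
The first pair merged (ga, al) ends up deepest, at depth 3.

3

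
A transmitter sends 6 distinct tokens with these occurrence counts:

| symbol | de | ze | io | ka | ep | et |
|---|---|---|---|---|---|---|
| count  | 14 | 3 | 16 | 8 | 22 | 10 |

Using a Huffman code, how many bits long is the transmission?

Build the Huffman tree bottom-up:
merge ze(3) and ka(8): 11
merge et(10) and 11: 21
merge de(14) and io(16): 30
merge 21 and ep(22): 43
merge 30 and 43: 73
Total encoded bits = sum of merged weights = 11 + 21 + 30 + 43 + 73 = 178.

178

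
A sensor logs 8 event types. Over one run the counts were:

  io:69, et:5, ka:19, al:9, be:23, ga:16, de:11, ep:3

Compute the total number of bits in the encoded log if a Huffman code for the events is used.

379

Build the Huffman tree bottom-up:
combine ep(3), et(5) → 8
combine 8, al(9) → 17
combine de(11), ga(16) → 27
combine 17, ka(19) → 36
combine be(23), 27 → 50
combine 36, 50 → 86
combine io(69), 86 → 155
Each symbol's bit-cost is frequency × depth; summing gives 379 bits (equivalently 8 + 17 + 27 + 36 + 50 + 86 + 155).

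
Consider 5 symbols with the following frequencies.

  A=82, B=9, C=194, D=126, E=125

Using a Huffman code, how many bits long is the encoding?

Merge the two smallest weights repeatedly:
B(9) + A(82) → 91
91 + E(125) → 216
D(126) + C(194) → 320
216 + 320 → 536
Total encoded bits = sum of merged weights = 91 + 216 + 320 + 536 = 1163.

1163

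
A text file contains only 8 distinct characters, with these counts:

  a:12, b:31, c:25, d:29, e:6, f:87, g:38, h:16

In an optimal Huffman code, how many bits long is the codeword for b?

Build the tree from the bottom:
merge e(6) and a(12): 18
merge h(16) and 18: 34
merge c(25) and d(29): 54
merge b(31) and 34: 65
merge g(38) and 54: 92
merge 65 and f(87): 152
merge 92 and 152: 244
The subtree containing b is merged 3 times, so code length = 3.

3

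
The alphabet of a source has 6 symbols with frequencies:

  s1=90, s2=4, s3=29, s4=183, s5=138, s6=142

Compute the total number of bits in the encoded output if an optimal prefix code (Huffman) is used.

1328

Greedily combine the two least-frequent nodes:
combine s2(4), s3(29) → 33
combine 33, s1(90) → 123
combine 123, s5(138) → 261
combine s6(142), s4(183) → 325
combine 261, 325 → 586
The encoded length is the sum of every internal node's weight: 33 + 123 + 261 + 325 + 586 = 1328 bits.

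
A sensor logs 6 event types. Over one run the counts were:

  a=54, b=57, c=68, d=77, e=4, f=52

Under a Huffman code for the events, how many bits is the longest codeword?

4

Merge the two lowest-weight nodes at each step:
e(4) + f(52) → 56
a(54) + 56 → 110
b(57) + c(68) → 125
d(77) + 110 → 187
125 + 187 → 312
The first pair merged (e, f) ends up deepest, at depth 4.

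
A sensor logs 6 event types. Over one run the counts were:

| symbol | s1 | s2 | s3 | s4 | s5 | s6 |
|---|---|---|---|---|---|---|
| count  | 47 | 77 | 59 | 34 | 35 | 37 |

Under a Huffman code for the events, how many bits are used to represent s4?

Build the tree from the bottom:
merge s4(34) and s5(35): 69
merge s6(37) and s1(47): 84
merge s3(59) and 69: 128
merge s2(77) and 84: 161
merge 128 and 161: 289
s4's leaf is at depth 3, giving a 3-bit codeword.

3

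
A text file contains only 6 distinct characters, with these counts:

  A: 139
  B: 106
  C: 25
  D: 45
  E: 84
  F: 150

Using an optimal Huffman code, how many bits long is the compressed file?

Greedily combine the two least-frequent nodes:
merge C(25) and D(45): 70
merge 70 and E(84): 154
merge B(106) and A(139): 245
merge F(150) and 154: 304
merge 245 and 304: 549
Total encoded bits = sum of merged weights = 70 + 154 + 245 + 304 + 549 = 1322.

1322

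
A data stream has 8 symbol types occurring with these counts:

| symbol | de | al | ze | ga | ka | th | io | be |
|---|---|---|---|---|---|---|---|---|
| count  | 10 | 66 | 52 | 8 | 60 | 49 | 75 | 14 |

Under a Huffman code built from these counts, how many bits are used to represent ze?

3

Huffman merges, smallest pair first:
merge ga(8) and de(10): 18
merge be(14) and 18: 32
merge 32 and th(49): 81
merge ze(52) and ka(60): 112
merge al(66) and io(75): 141
merge 81 and 112: 193
merge 141 and 193: 334
ze's leaf is at depth 3, giving a 3-bit codeword.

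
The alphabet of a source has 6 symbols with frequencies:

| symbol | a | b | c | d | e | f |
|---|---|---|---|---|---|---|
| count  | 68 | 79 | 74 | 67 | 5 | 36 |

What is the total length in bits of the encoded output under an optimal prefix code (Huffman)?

Greedily combine the two least-frequent nodes:
merge e(5) and f(36): 41
merge 41 and d(67): 108
merge a(68) and c(74): 142
merge b(79) and 108: 187
merge 142 and 187: 329
Total encoded bits = sum of merged weights = 41 + 108 + 142 + 187 + 329 = 807.

807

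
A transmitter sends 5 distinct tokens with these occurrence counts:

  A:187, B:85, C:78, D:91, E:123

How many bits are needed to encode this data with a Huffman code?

1291

Build the Huffman tree bottom-up:
C(78) + B(85) → 163
D(91) + E(123) → 214
163 + A(187) → 350
214 + 350 → 564
Total encoded bits = sum of merged weights = 163 + 214 + 350 + 564 = 1291.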